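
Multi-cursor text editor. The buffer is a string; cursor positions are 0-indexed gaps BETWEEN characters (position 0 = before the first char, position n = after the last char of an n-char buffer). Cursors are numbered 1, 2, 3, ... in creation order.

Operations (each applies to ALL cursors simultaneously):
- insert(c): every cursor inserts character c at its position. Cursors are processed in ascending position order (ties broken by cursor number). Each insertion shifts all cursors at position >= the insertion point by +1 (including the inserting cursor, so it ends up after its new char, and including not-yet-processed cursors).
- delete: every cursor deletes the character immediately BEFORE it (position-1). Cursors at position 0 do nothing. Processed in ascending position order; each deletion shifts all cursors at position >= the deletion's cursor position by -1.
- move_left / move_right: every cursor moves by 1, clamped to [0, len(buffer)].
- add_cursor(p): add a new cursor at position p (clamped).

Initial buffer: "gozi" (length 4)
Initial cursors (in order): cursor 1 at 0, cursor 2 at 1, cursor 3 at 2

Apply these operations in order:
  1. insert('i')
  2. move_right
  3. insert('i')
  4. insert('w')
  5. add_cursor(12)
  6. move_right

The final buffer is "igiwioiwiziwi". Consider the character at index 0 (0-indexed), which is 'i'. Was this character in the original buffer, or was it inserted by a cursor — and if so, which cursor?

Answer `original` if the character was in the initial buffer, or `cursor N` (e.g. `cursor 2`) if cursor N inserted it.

After op 1 (insert('i')): buffer="igioizi" (len 7), cursors c1@1 c2@3 c3@5, authorship 1.2.3..
After op 2 (move_right): buffer="igioizi" (len 7), cursors c1@2 c2@4 c3@6, authorship 1.2.3..
After op 3 (insert('i')): buffer="igiioiizii" (len 10), cursors c1@3 c2@6 c3@9, authorship 1.12.23.3.
After op 4 (insert('w')): buffer="igiwioiwiziwi" (len 13), cursors c1@4 c2@8 c3@12, authorship 1.112.223.33.
After op 5 (add_cursor(12)): buffer="igiwioiwiziwi" (len 13), cursors c1@4 c2@8 c3@12 c4@12, authorship 1.112.223.33.
After op 6 (move_right): buffer="igiwioiwiziwi" (len 13), cursors c1@5 c2@9 c3@13 c4@13, authorship 1.112.223.33.
Authorship (.=original, N=cursor N): 1 . 1 1 2 . 2 2 3 . 3 3 .
Index 0: author = 1

Answer: cursor 1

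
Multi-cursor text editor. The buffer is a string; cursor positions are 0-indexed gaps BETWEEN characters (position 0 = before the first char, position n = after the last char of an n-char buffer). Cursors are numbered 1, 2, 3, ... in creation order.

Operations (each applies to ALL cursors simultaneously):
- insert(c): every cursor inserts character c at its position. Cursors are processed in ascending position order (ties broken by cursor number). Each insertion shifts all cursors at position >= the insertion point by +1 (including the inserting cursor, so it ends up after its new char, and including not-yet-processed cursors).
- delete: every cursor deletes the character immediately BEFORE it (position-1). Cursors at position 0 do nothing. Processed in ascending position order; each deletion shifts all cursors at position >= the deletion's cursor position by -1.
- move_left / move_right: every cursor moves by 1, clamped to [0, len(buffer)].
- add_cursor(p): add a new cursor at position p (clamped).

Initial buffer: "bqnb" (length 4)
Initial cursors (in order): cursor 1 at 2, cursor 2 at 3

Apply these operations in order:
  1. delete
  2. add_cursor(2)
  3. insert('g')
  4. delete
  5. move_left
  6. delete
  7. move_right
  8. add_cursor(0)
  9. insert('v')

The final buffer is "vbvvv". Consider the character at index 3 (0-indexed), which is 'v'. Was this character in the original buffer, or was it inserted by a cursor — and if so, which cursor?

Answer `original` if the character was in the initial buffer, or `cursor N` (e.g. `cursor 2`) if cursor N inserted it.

Answer: cursor 2

Derivation:
After op 1 (delete): buffer="bb" (len 2), cursors c1@1 c2@1, authorship ..
After op 2 (add_cursor(2)): buffer="bb" (len 2), cursors c1@1 c2@1 c3@2, authorship ..
After op 3 (insert('g')): buffer="bggbg" (len 5), cursors c1@3 c2@3 c3@5, authorship .12.3
After op 4 (delete): buffer="bb" (len 2), cursors c1@1 c2@1 c3@2, authorship ..
After op 5 (move_left): buffer="bb" (len 2), cursors c1@0 c2@0 c3@1, authorship ..
After op 6 (delete): buffer="b" (len 1), cursors c1@0 c2@0 c3@0, authorship .
After op 7 (move_right): buffer="b" (len 1), cursors c1@1 c2@1 c3@1, authorship .
After op 8 (add_cursor(0)): buffer="b" (len 1), cursors c4@0 c1@1 c2@1 c3@1, authorship .
After op 9 (insert('v')): buffer="vbvvv" (len 5), cursors c4@1 c1@5 c2@5 c3@5, authorship 4.123
Authorship (.=original, N=cursor N): 4 . 1 2 3
Index 3: author = 2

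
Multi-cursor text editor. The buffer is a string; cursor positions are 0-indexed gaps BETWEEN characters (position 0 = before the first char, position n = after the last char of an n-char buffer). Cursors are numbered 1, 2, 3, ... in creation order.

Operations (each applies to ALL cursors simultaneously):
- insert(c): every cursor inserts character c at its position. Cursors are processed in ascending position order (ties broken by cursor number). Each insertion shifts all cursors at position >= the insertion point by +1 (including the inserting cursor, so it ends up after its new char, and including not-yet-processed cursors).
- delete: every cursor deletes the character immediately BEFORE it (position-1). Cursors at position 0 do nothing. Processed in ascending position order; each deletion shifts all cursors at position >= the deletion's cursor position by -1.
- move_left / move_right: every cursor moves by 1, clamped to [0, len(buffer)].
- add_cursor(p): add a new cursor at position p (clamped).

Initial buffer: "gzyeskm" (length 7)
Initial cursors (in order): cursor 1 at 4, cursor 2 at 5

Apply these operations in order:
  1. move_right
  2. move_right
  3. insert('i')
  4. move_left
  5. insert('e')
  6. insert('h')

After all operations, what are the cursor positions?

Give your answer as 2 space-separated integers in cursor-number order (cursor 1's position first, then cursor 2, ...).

Answer: 8 12

Derivation:
After op 1 (move_right): buffer="gzyeskm" (len 7), cursors c1@5 c2@6, authorship .......
After op 2 (move_right): buffer="gzyeskm" (len 7), cursors c1@6 c2@7, authorship .......
After op 3 (insert('i')): buffer="gzyeskimi" (len 9), cursors c1@7 c2@9, authorship ......1.2
After op 4 (move_left): buffer="gzyeskimi" (len 9), cursors c1@6 c2@8, authorship ......1.2
After op 5 (insert('e')): buffer="gzyeskeimei" (len 11), cursors c1@7 c2@10, authorship ......11.22
After op 6 (insert('h')): buffer="gzyeskehimehi" (len 13), cursors c1@8 c2@12, authorship ......111.222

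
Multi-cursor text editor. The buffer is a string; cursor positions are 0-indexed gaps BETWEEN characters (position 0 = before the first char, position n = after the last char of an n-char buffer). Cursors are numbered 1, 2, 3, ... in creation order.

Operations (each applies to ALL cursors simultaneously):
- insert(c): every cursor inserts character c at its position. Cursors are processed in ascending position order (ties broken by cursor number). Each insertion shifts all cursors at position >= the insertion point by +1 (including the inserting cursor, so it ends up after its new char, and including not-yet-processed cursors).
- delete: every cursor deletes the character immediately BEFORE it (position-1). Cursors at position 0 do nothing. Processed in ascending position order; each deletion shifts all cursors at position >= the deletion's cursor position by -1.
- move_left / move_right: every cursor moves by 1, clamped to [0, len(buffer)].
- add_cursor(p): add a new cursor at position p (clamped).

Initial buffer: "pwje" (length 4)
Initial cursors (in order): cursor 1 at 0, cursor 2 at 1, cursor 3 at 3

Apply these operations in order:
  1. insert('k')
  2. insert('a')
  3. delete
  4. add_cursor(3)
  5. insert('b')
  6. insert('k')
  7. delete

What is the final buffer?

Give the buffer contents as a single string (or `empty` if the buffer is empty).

Answer: kbpkbbwjkbe

Derivation:
After op 1 (insert('k')): buffer="kpkwjke" (len 7), cursors c1@1 c2@3 c3@6, authorship 1.2..3.
After op 2 (insert('a')): buffer="kapkawjkae" (len 10), cursors c1@2 c2@5 c3@9, authorship 11.22..33.
After op 3 (delete): buffer="kpkwjke" (len 7), cursors c1@1 c2@3 c3@6, authorship 1.2..3.
After op 4 (add_cursor(3)): buffer="kpkwjke" (len 7), cursors c1@1 c2@3 c4@3 c3@6, authorship 1.2..3.
After op 5 (insert('b')): buffer="kbpkbbwjkbe" (len 11), cursors c1@2 c2@6 c4@6 c3@10, authorship 11.224..33.
After op 6 (insert('k')): buffer="kbkpkbbkkwjkbke" (len 15), cursors c1@3 c2@9 c4@9 c3@14, authorship 111.22424..333.
After op 7 (delete): buffer="kbpkbbwjkbe" (len 11), cursors c1@2 c2@6 c4@6 c3@10, authorship 11.224..33.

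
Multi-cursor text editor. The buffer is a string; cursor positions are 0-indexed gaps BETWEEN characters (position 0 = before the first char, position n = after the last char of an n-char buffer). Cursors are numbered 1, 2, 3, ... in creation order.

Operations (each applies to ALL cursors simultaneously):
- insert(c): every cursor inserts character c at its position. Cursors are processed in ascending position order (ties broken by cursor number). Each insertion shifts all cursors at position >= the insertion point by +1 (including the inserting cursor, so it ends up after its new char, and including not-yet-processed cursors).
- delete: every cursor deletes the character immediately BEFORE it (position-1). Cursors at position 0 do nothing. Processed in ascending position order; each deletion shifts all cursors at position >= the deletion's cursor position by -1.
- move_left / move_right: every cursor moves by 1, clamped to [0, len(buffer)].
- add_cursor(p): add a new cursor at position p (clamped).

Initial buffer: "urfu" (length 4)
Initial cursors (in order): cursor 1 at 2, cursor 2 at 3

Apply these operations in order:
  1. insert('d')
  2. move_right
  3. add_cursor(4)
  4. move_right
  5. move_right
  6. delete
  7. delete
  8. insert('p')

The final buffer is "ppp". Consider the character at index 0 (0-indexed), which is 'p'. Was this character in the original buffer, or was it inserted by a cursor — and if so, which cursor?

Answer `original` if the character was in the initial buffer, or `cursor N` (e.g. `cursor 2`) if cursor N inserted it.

Answer: cursor 1

Derivation:
After op 1 (insert('d')): buffer="urdfdu" (len 6), cursors c1@3 c2@5, authorship ..1.2.
After op 2 (move_right): buffer="urdfdu" (len 6), cursors c1@4 c2@6, authorship ..1.2.
After op 3 (add_cursor(4)): buffer="urdfdu" (len 6), cursors c1@4 c3@4 c2@6, authorship ..1.2.
After op 4 (move_right): buffer="urdfdu" (len 6), cursors c1@5 c3@5 c2@6, authorship ..1.2.
After op 5 (move_right): buffer="urdfdu" (len 6), cursors c1@6 c2@6 c3@6, authorship ..1.2.
After op 6 (delete): buffer="urd" (len 3), cursors c1@3 c2@3 c3@3, authorship ..1
After op 7 (delete): buffer="" (len 0), cursors c1@0 c2@0 c3@0, authorship 
After op 8 (insert('p')): buffer="ppp" (len 3), cursors c1@3 c2@3 c3@3, authorship 123
Authorship (.=original, N=cursor N): 1 2 3
Index 0: author = 1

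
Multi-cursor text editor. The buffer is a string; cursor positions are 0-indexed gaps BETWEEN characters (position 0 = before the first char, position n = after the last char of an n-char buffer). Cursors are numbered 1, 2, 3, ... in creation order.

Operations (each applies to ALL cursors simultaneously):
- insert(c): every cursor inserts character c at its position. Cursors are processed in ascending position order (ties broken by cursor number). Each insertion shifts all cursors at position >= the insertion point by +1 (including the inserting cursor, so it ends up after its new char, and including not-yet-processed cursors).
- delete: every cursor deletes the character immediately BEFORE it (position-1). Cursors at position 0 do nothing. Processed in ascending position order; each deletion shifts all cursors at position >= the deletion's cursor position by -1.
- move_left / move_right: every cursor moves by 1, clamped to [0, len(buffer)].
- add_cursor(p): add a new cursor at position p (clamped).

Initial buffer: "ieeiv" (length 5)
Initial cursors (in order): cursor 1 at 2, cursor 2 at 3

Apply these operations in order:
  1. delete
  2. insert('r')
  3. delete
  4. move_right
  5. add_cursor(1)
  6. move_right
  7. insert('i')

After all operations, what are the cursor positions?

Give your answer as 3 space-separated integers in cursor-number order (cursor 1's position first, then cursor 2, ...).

After op 1 (delete): buffer="iiv" (len 3), cursors c1@1 c2@1, authorship ...
After op 2 (insert('r')): buffer="irriv" (len 5), cursors c1@3 c2@3, authorship .12..
After op 3 (delete): buffer="iiv" (len 3), cursors c1@1 c2@1, authorship ...
After op 4 (move_right): buffer="iiv" (len 3), cursors c1@2 c2@2, authorship ...
After op 5 (add_cursor(1)): buffer="iiv" (len 3), cursors c3@1 c1@2 c2@2, authorship ...
After op 6 (move_right): buffer="iiv" (len 3), cursors c3@2 c1@3 c2@3, authorship ...
After op 7 (insert('i')): buffer="iiivii" (len 6), cursors c3@3 c1@6 c2@6, authorship ..3.12

Answer: 6 6 3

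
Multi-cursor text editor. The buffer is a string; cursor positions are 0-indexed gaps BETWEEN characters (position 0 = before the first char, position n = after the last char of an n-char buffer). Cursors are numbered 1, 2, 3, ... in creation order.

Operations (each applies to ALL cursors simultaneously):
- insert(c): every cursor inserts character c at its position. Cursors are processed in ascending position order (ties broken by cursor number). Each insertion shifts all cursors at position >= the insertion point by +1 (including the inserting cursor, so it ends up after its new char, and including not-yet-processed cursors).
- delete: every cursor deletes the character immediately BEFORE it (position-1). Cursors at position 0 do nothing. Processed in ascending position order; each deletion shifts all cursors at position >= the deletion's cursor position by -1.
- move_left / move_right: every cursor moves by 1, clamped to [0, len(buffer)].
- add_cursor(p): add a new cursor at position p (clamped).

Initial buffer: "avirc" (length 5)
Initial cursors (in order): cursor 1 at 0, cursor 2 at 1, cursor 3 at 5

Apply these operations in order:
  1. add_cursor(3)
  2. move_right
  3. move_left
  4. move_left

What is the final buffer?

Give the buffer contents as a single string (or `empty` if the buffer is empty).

After op 1 (add_cursor(3)): buffer="avirc" (len 5), cursors c1@0 c2@1 c4@3 c3@5, authorship .....
After op 2 (move_right): buffer="avirc" (len 5), cursors c1@1 c2@2 c4@4 c3@5, authorship .....
After op 3 (move_left): buffer="avirc" (len 5), cursors c1@0 c2@1 c4@3 c3@4, authorship .....
After op 4 (move_left): buffer="avirc" (len 5), cursors c1@0 c2@0 c4@2 c3@3, authorship .....

Answer: avirc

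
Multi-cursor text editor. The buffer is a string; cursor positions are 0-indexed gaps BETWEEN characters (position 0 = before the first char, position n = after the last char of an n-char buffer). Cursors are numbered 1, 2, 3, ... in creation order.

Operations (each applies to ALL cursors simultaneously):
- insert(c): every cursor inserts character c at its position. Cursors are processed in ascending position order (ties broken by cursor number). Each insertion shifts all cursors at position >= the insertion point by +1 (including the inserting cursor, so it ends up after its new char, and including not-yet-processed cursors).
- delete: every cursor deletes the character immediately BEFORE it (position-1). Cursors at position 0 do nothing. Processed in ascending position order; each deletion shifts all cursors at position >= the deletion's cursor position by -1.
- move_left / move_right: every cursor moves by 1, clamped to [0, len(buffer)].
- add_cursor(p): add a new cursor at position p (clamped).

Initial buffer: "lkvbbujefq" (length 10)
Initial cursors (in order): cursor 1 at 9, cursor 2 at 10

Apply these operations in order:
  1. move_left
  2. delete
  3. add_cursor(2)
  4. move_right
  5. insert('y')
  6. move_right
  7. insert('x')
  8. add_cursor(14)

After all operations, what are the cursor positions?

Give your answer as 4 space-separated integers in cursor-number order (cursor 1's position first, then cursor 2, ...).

After op 1 (move_left): buffer="lkvbbujefq" (len 10), cursors c1@8 c2@9, authorship ..........
After op 2 (delete): buffer="lkvbbujq" (len 8), cursors c1@7 c2@7, authorship ........
After op 3 (add_cursor(2)): buffer="lkvbbujq" (len 8), cursors c3@2 c1@7 c2@7, authorship ........
After op 4 (move_right): buffer="lkvbbujq" (len 8), cursors c3@3 c1@8 c2@8, authorship ........
After op 5 (insert('y')): buffer="lkvybbujqyy" (len 11), cursors c3@4 c1@11 c2@11, authorship ...3.....12
After op 6 (move_right): buffer="lkvybbujqyy" (len 11), cursors c3@5 c1@11 c2@11, authorship ...3.....12
After op 7 (insert('x')): buffer="lkvybxbujqyyxx" (len 14), cursors c3@6 c1@14 c2@14, authorship ...3.3....1212
After op 8 (add_cursor(14)): buffer="lkvybxbujqyyxx" (len 14), cursors c3@6 c1@14 c2@14 c4@14, authorship ...3.3....1212

Answer: 14 14 6 14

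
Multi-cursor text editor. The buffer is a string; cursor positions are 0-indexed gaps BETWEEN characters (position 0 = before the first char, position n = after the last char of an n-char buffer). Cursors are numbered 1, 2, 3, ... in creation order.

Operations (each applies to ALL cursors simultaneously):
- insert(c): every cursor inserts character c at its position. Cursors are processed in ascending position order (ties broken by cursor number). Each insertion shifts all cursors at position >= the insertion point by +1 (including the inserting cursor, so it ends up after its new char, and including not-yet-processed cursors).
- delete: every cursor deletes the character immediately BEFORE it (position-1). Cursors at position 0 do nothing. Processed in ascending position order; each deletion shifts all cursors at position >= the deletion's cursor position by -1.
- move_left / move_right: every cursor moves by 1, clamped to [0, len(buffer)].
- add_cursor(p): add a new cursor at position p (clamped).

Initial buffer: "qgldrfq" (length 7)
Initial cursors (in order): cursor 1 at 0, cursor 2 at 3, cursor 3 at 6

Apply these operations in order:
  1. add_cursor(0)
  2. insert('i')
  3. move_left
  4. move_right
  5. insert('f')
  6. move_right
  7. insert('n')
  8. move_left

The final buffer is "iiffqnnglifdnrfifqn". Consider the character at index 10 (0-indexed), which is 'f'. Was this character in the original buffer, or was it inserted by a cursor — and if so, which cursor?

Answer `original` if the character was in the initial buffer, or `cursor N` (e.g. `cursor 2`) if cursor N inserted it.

After op 1 (add_cursor(0)): buffer="qgldrfq" (len 7), cursors c1@0 c4@0 c2@3 c3@6, authorship .......
After op 2 (insert('i')): buffer="iiqglidrfiq" (len 11), cursors c1@2 c4@2 c2@6 c3@10, authorship 14...2...3.
After op 3 (move_left): buffer="iiqglidrfiq" (len 11), cursors c1@1 c4@1 c2@5 c3@9, authorship 14...2...3.
After op 4 (move_right): buffer="iiqglidrfiq" (len 11), cursors c1@2 c4@2 c2@6 c3@10, authorship 14...2...3.
After op 5 (insert('f')): buffer="iiffqglifdrfifq" (len 15), cursors c1@4 c4@4 c2@9 c3@14, authorship 1414...22...33.
After op 6 (move_right): buffer="iiffqglifdrfifq" (len 15), cursors c1@5 c4@5 c2@10 c3@15, authorship 1414...22...33.
After op 7 (insert('n')): buffer="iiffqnnglifdnrfifqn" (len 19), cursors c1@7 c4@7 c2@13 c3@19, authorship 1414.14..22.2..33.3
After op 8 (move_left): buffer="iiffqnnglifdnrfifqn" (len 19), cursors c1@6 c4@6 c2@12 c3@18, authorship 1414.14..22.2..33.3
Authorship (.=original, N=cursor N): 1 4 1 4 . 1 4 . . 2 2 . 2 . . 3 3 . 3
Index 10: author = 2

Answer: cursor 2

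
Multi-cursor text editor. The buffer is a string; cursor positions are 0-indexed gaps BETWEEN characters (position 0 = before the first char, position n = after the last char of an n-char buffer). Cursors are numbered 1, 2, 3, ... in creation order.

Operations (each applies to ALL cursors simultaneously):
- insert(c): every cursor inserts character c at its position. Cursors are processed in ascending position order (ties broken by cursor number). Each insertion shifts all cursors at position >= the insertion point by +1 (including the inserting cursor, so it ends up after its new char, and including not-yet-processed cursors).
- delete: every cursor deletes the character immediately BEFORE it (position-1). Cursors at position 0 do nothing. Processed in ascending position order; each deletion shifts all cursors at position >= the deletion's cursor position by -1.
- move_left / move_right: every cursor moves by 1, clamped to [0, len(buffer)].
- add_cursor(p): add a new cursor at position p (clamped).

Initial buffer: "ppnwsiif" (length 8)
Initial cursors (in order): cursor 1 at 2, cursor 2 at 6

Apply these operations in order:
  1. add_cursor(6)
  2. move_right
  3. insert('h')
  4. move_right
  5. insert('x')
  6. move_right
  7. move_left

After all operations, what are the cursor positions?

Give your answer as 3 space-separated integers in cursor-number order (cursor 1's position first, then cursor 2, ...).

Answer: 6 13 13

Derivation:
After op 1 (add_cursor(6)): buffer="ppnwsiif" (len 8), cursors c1@2 c2@6 c3@6, authorship ........
After op 2 (move_right): buffer="ppnwsiif" (len 8), cursors c1@3 c2@7 c3@7, authorship ........
After op 3 (insert('h')): buffer="ppnhwsiihhf" (len 11), cursors c1@4 c2@10 c3@10, authorship ...1....23.
After op 4 (move_right): buffer="ppnhwsiihhf" (len 11), cursors c1@5 c2@11 c3@11, authorship ...1....23.
After op 5 (insert('x')): buffer="ppnhwxsiihhfxx" (len 14), cursors c1@6 c2@14 c3@14, authorship ...1.1...23.23
After op 6 (move_right): buffer="ppnhwxsiihhfxx" (len 14), cursors c1@7 c2@14 c3@14, authorship ...1.1...23.23
After op 7 (move_left): buffer="ppnhwxsiihhfxx" (len 14), cursors c1@6 c2@13 c3@13, authorship ...1.1...23.23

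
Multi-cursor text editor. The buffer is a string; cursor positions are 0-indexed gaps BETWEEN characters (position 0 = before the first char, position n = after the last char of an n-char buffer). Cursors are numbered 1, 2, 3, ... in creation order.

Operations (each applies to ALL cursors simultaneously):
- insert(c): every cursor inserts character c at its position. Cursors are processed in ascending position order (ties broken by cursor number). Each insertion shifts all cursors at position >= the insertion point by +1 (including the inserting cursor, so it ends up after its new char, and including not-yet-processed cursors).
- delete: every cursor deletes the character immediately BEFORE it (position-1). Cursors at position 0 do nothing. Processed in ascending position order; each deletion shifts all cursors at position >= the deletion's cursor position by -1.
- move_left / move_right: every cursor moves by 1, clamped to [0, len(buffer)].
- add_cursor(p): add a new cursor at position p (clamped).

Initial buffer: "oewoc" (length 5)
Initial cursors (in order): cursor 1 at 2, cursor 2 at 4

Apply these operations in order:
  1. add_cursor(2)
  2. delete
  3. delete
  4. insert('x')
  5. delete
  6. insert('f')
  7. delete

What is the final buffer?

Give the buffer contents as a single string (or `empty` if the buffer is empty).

After op 1 (add_cursor(2)): buffer="oewoc" (len 5), cursors c1@2 c3@2 c2@4, authorship .....
After op 2 (delete): buffer="wc" (len 2), cursors c1@0 c3@0 c2@1, authorship ..
After op 3 (delete): buffer="c" (len 1), cursors c1@0 c2@0 c3@0, authorship .
After op 4 (insert('x')): buffer="xxxc" (len 4), cursors c1@3 c2@3 c3@3, authorship 123.
After op 5 (delete): buffer="c" (len 1), cursors c1@0 c2@0 c3@0, authorship .
After op 6 (insert('f')): buffer="fffc" (len 4), cursors c1@3 c2@3 c3@3, authorship 123.
After op 7 (delete): buffer="c" (len 1), cursors c1@0 c2@0 c3@0, authorship .

Answer: c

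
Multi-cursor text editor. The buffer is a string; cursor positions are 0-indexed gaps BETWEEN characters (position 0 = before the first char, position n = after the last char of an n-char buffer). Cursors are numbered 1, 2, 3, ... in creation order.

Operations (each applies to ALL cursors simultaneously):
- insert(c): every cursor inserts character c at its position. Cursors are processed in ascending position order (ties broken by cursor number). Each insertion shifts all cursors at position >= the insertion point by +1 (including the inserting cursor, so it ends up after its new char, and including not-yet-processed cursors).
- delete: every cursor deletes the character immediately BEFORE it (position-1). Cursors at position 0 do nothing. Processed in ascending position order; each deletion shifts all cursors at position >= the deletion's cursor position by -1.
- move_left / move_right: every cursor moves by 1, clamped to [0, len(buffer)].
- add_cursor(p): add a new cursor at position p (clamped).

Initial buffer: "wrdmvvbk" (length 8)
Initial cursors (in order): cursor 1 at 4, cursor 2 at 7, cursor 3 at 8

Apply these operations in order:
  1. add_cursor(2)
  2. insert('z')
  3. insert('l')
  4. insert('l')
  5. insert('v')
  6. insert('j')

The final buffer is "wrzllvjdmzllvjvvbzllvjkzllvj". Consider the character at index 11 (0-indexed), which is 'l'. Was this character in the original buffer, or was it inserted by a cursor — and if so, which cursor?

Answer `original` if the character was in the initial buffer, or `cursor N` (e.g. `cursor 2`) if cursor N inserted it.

After op 1 (add_cursor(2)): buffer="wrdmvvbk" (len 8), cursors c4@2 c1@4 c2@7 c3@8, authorship ........
After op 2 (insert('z')): buffer="wrzdmzvvbzkz" (len 12), cursors c4@3 c1@6 c2@10 c3@12, authorship ..4..1...2.3
After op 3 (insert('l')): buffer="wrzldmzlvvbzlkzl" (len 16), cursors c4@4 c1@8 c2@13 c3@16, authorship ..44..11...22.33
After op 4 (insert('l')): buffer="wrzlldmzllvvbzllkzll" (len 20), cursors c4@5 c1@10 c2@16 c3@20, authorship ..444..111...222.333
After op 5 (insert('v')): buffer="wrzllvdmzllvvvbzllvkzllv" (len 24), cursors c4@6 c1@12 c2@19 c3@24, authorship ..4444..1111...2222.3333
After op 6 (insert('j')): buffer="wrzllvjdmzllvjvvbzllvjkzllvj" (len 28), cursors c4@7 c1@14 c2@22 c3@28, authorship ..44444..11111...22222.33333
Authorship (.=original, N=cursor N): . . 4 4 4 4 4 . . 1 1 1 1 1 . . . 2 2 2 2 2 . 3 3 3 3 3
Index 11: author = 1

Answer: cursor 1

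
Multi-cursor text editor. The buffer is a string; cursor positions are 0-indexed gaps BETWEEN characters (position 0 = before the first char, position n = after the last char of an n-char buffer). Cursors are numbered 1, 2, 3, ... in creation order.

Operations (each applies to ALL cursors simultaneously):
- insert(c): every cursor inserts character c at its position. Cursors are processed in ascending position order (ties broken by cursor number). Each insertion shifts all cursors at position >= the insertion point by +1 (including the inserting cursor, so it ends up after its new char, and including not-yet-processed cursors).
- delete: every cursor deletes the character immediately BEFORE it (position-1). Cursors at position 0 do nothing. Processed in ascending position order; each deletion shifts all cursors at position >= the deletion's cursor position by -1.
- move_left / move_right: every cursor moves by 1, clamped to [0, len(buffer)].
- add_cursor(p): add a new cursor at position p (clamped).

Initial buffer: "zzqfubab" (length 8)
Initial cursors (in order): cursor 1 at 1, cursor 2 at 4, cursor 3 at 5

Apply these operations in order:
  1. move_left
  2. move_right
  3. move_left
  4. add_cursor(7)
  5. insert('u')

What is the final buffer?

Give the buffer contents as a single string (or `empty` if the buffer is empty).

After op 1 (move_left): buffer="zzqfubab" (len 8), cursors c1@0 c2@3 c3@4, authorship ........
After op 2 (move_right): buffer="zzqfubab" (len 8), cursors c1@1 c2@4 c3@5, authorship ........
After op 3 (move_left): buffer="zzqfubab" (len 8), cursors c1@0 c2@3 c3@4, authorship ........
After op 4 (add_cursor(7)): buffer="zzqfubab" (len 8), cursors c1@0 c2@3 c3@4 c4@7, authorship ........
After op 5 (insert('u')): buffer="uzzqufuubaub" (len 12), cursors c1@1 c2@5 c3@7 c4@11, authorship 1...2.3...4.

Answer: uzzqufuubaub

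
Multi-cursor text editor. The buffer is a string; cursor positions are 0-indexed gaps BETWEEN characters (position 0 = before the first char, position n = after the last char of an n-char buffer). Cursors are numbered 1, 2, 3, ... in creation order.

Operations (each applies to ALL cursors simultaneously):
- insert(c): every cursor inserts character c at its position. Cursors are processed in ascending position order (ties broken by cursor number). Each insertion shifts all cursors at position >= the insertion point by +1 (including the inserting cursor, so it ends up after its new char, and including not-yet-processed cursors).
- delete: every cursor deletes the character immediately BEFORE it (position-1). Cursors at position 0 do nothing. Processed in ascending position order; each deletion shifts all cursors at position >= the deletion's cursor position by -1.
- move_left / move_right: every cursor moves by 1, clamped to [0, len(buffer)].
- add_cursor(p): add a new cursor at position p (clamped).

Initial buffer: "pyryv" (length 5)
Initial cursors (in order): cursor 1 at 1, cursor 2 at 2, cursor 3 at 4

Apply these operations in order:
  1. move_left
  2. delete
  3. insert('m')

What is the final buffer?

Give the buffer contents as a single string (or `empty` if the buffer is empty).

Answer: mmymyv

Derivation:
After op 1 (move_left): buffer="pyryv" (len 5), cursors c1@0 c2@1 c3@3, authorship .....
After op 2 (delete): buffer="yyv" (len 3), cursors c1@0 c2@0 c3@1, authorship ...
After op 3 (insert('m')): buffer="mmymyv" (len 6), cursors c1@2 c2@2 c3@4, authorship 12.3..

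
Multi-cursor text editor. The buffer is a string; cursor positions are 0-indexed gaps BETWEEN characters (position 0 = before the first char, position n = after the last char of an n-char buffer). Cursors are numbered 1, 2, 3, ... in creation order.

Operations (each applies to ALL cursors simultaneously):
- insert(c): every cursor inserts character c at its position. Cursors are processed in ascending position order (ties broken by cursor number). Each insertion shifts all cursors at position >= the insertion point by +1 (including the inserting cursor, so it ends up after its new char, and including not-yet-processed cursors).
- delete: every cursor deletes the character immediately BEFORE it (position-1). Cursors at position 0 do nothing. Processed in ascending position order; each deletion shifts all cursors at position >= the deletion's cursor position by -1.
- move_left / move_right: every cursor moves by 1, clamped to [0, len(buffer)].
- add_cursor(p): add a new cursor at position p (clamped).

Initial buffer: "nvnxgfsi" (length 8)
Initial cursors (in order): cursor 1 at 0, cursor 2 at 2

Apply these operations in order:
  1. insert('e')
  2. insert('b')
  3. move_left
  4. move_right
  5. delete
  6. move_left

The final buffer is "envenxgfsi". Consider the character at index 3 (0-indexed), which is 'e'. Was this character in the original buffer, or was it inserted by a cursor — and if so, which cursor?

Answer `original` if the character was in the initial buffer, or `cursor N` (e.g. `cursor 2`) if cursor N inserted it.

Answer: cursor 2

Derivation:
After op 1 (insert('e')): buffer="envenxgfsi" (len 10), cursors c1@1 c2@4, authorship 1..2......
After op 2 (insert('b')): buffer="ebnvebnxgfsi" (len 12), cursors c1@2 c2@6, authorship 11..22......
After op 3 (move_left): buffer="ebnvebnxgfsi" (len 12), cursors c1@1 c2@5, authorship 11..22......
After op 4 (move_right): buffer="ebnvebnxgfsi" (len 12), cursors c1@2 c2@6, authorship 11..22......
After op 5 (delete): buffer="envenxgfsi" (len 10), cursors c1@1 c2@4, authorship 1..2......
After op 6 (move_left): buffer="envenxgfsi" (len 10), cursors c1@0 c2@3, authorship 1..2......
Authorship (.=original, N=cursor N): 1 . . 2 . . . . . .
Index 3: author = 2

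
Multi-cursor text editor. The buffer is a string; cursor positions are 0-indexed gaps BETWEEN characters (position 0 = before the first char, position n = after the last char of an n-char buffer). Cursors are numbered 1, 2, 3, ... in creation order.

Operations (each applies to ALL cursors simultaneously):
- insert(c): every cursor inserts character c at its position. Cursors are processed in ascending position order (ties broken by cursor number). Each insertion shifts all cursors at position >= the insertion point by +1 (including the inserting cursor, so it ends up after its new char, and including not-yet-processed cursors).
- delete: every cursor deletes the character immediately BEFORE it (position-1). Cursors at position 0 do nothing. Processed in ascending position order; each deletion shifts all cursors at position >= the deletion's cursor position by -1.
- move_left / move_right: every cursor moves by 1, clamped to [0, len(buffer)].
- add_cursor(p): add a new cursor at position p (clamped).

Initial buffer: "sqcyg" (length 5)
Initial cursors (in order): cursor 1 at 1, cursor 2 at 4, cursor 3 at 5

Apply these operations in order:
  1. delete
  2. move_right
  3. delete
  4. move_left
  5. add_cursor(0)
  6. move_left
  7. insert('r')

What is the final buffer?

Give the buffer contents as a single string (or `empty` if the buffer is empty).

After op 1 (delete): buffer="qc" (len 2), cursors c1@0 c2@2 c3@2, authorship ..
After op 2 (move_right): buffer="qc" (len 2), cursors c1@1 c2@2 c3@2, authorship ..
After op 3 (delete): buffer="" (len 0), cursors c1@0 c2@0 c3@0, authorship 
After op 4 (move_left): buffer="" (len 0), cursors c1@0 c2@0 c3@0, authorship 
After op 5 (add_cursor(0)): buffer="" (len 0), cursors c1@0 c2@0 c3@0 c4@0, authorship 
After op 6 (move_left): buffer="" (len 0), cursors c1@0 c2@0 c3@0 c4@0, authorship 
After op 7 (insert('r')): buffer="rrrr" (len 4), cursors c1@4 c2@4 c3@4 c4@4, authorship 1234

Answer: rrrr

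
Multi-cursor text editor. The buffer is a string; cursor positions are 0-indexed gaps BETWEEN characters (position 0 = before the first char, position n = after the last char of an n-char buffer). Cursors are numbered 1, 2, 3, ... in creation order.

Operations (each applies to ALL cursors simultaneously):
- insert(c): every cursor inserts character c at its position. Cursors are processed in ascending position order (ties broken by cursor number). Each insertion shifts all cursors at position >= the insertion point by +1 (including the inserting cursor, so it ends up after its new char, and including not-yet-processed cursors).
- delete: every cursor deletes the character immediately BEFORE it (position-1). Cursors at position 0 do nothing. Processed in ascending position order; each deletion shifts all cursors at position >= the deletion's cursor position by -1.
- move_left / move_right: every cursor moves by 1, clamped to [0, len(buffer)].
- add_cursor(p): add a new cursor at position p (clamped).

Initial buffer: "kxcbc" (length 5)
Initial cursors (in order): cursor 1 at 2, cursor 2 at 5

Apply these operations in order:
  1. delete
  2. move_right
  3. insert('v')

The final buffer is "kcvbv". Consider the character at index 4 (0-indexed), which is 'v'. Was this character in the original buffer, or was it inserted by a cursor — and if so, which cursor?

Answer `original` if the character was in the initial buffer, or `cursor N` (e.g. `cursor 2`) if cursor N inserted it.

Answer: cursor 2

Derivation:
After op 1 (delete): buffer="kcb" (len 3), cursors c1@1 c2@3, authorship ...
After op 2 (move_right): buffer="kcb" (len 3), cursors c1@2 c2@3, authorship ...
After op 3 (insert('v')): buffer="kcvbv" (len 5), cursors c1@3 c2@5, authorship ..1.2
Authorship (.=original, N=cursor N): . . 1 . 2
Index 4: author = 2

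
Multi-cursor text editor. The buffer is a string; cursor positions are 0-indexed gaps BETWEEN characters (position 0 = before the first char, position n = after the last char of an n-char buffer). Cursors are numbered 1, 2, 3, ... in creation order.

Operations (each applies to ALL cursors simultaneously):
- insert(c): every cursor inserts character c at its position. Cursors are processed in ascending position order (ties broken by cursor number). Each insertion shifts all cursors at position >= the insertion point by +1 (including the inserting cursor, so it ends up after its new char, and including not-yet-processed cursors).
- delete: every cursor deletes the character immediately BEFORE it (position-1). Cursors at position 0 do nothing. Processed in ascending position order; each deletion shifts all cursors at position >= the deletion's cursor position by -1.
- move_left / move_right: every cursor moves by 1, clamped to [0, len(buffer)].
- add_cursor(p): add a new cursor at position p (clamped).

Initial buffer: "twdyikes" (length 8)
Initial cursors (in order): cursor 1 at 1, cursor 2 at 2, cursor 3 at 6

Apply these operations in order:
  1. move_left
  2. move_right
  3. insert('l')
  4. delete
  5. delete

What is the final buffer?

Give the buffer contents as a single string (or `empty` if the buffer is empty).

Answer: dyies

Derivation:
After op 1 (move_left): buffer="twdyikes" (len 8), cursors c1@0 c2@1 c3@5, authorship ........
After op 2 (move_right): buffer="twdyikes" (len 8), cursors c1@1 c2@2 c3@6, authorship ........
After op 3 (insert('l')): buffer="tlwldyikles" (len 11), cursors c1@2 c2@4 c3@9, authorship .1.2....3..
After op 4 (delete): buffer="twdyikes" (len 8), cursors c1@1 c2@2 c3@6, authorship ........
After op 5 (delete): buffer="dyies" (len 5), cursors c1@0 c2@0 c3@3, authorship .....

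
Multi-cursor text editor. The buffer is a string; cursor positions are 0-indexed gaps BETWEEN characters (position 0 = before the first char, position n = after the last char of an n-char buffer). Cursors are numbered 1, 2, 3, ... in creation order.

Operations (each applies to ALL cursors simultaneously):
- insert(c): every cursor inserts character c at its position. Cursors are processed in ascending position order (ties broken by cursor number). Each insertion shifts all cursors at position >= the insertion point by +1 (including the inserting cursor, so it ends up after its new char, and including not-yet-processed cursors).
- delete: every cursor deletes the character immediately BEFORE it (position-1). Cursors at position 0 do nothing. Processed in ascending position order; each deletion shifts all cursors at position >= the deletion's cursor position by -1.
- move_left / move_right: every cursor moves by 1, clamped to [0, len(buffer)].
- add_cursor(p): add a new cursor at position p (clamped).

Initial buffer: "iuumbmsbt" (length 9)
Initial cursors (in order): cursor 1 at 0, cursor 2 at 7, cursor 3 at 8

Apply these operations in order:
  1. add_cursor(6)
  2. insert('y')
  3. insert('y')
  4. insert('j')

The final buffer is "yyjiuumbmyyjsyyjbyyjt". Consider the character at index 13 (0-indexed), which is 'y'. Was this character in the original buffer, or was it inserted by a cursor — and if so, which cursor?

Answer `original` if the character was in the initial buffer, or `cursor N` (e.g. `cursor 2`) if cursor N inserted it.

Answer: cursor 2

Derivation:
After op 1 (add_cursor(6)): buffer="iuumbmsbt" (len 9), cursors c1@0 c4@6 c2@7 c3@8, authorship .........
After op 2 (insert('y')): buffer="yiuumbmysybyt" (len 13), cursors c1@1 c4@8 c2@10 c3@12, authorship 1......4.2.3.
After op 3 (insert('y')): buffer="yyiuumbmyysyybyyt" (len 17), cursors c1@2 c4@10 c2@13 c3@16, authorship 11......44.22.33.
After op 4 (insert('j')): buffer="yyjiuumbmyyjsyyjbyyjt" (len 21), cursors c1@3 c4@12 c2@16 c3@20, authorship 111......444.222.333.
Authorship (.=original, N=cursor N): 1 1 1 . . . . . . 4 4 4 . 2 2 2 . 3 3 3 .
Index 13: author = 2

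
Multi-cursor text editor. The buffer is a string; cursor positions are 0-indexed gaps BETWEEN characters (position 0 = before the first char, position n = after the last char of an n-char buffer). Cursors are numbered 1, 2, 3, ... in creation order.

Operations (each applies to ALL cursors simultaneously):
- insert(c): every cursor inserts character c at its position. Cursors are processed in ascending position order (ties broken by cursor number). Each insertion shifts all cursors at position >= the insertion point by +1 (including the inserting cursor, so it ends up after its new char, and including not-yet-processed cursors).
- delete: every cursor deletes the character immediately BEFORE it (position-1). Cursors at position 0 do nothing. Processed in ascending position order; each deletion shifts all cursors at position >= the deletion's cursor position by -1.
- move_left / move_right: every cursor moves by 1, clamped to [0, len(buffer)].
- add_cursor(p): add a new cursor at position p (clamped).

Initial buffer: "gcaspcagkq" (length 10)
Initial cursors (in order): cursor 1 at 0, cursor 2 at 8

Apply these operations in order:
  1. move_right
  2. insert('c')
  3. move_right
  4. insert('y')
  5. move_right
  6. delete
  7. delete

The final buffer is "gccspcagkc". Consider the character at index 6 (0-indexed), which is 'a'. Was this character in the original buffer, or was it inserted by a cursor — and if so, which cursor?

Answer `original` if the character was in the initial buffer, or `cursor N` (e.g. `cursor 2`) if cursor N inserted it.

After op 1 (move_right): buffer="gcaspcagkq" (len 10), cursors c1@1 c2@9, authorship ..........
After op 2 (insert('c')): buffer="gccaspcagkcq" (len 12), cursors c1@2 c2@11, authorship .1........2.
After op 3 (move_right): buffer="gccaspcagkcq" (len 12), cursors c1@3 c2@12, authorship .1........2.
After op 4 (insert('y')): buffer="gccyaspcagkcqy" (len 14), cursors c1@4 c2@14, authorship .1.1.......2.2
After op 5 (move_right): buffer="gccyaspcagkcqy" (len 14), cursors c1@5 c2@14, authorship .1.1.......2.2
After op 6 (delete): buffer="gccyspcagkcq" (len 12), cursors c1@4 c2@12, authorship .1.1......2.
After op 7 (delete): buffer="gccspcagkc" (len 10), cursors c1@3 c2@10, authorship .1.......2
Authorship (.=original, N=cursor N): . 1 . . . . . . . 2
Index 6: author = original

Answer: original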